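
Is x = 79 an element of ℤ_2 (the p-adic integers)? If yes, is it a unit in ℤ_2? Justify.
x ∈ ℤ_2^× (unit); v_2(x) = 0

ℤ_2 = {x ∈ ℚ_2 : v_2(x) ≥ 0} and ℤ_2^× = {x ∈ ℤ_2 : v_2(x) = 0}. Here v_2(79) = v_2(num) − v_2(den) = 0; compare against these criteria.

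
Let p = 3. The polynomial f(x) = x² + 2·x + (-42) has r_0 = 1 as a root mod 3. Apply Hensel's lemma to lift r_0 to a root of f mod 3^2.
r_1 = 4 (mod 9)

Hensel: r_{i+1} = r_i − f(r_i)·(f′(r_i))^{-1} mod 3^{i+2}, f′(x) = 2x + 2. Iterate:
  r_0 = 1 (mod 3)
  r_1 = 4 (mod 9)
Final: r = 4 satisfies f(r) ≡ 0 mod 3^2.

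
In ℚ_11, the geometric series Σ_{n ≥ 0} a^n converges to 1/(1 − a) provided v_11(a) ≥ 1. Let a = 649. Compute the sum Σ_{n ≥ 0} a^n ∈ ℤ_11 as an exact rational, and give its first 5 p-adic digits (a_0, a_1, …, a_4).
Σ a^n = 1/(1 − a) = -1/648;  first 5 digits = (1, 4, 10, 6, 2)

v_11(a) = 1 ≥ 1, so the series converges in ℤ_11 to 1/(1 − a) = 1/(1 − 649) = -1/648. Expand this rational in ℤ_11: compute digits iteratively via d_i = x_i mod 11, x_{i+1} = (x_i − d_i)/11. The first 5 digits are (1, 4, 10, 6, 2).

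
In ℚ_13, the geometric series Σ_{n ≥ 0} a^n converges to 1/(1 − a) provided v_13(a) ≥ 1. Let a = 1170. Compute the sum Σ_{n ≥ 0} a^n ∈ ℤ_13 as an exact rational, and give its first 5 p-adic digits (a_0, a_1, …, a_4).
Σ a^n = 1/(1 − a) = -1/1169;  first 5 digits = (1, 12, 7, 11, 4)

v_13(a) = 1 ≥ 1, so the series converges in ℤ_13 to 1/(1 − a) = 1/(1 − 1170) = -1/1169. Expand this rational in ℤ_13: compute digits iteratively via d_i = x_i mod 13, x_{i+1} = (x_i − d_i)/13. The first 5 digits are (1, 12, 7, 11, 4).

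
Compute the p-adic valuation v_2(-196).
v_2(-196) = 2

v_2(n) is the largest exponent k such that 2^k divides n. Factor out: -196 = -2^2 · 49. (Sign doesn't affect v_p.) So v_2(-196) = 2.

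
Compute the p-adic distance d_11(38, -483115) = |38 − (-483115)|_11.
d_11(38, -483115) = 1/161051

Step 1 — x − y = 38 − (-483115) = 483153. Step 2 — v_11(483153) = 5 (factor: 483153 = (11^5 · 3); the sign does not affect v_p). Step 3 — |x − y|_11 = 11^{-5} = 1/161051.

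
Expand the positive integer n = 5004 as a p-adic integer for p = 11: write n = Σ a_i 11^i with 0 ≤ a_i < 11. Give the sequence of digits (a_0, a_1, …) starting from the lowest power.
(a_0, a_1, …) = (10, 3, 8, 3)

Repeated division by 11 gives the digits low-to-high: 5004 = 10 + 3·11^1 + 8·11^2 + 3·11^3. Digit sequence: (10, 3, 8, 3).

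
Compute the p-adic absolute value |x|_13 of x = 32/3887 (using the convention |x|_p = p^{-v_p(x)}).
|32/3887|_13 = 169

Step 1 — compute v_13(x) by factoring powers of 13 out of the numerator and denominator: v_13(32/3887) = -2. Step 2 — apply |x|_p = p^{-v_p(x)} = 13^{2} = 169.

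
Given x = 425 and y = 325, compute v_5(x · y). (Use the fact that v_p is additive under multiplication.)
v_5(138125) = 4

v_p(x) = 2 (factor: 425 = 5^2 · 17); v_p(y) = 2 (factor: 325 = 5^2 · 13). Additivity: v_p(xy) = v_p(x) + v_p(y) = 2 + 2 = 4. (Direct check: xy = 138125 = 5^4 · (221).)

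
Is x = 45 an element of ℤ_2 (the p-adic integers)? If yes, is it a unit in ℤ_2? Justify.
x ∈ ℤ_2^× (unit); v_2(x) = 0

ℤ_2 = {x ∈ ℚ_2 : v_2(x) ≥ 0} and ℤ_2^× = {x ∈ ℤ_2 : v_2(x) = 0}. Here v_2(45) = v_2(num) − v_2(den) = 0; compare against these criteria.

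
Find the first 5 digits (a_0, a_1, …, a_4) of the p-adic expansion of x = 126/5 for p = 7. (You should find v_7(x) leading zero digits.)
(a_0, …, a_4) = (0, 5, 4, 5, 2)

v_7(126/5) = 1, so a_0 = ... = a_0 = 0. Factor out: x = 7^1 · u with u = 18/5 a unit in ℤ_7. Expand u iteratively via a_{v+i} = u_i mod 7, u_{i+1} = (u_i − a_{v+i})/7:
  u_0 = 18/5;  a_1 = 5;  u_1 = (u_0 − 5)/7 = -1/5
  u_1 = -1/5;  a_2 = 4;  u_2 = (u_1 − 4)/7 = -3/5
  u_2 = -3/5;  a_3 = 5;  u_3 = (u_2 − 5)/7 = -4/5
  u_3 = -4/5;  a_4 = 2;  u_4 = (u_3 − 2)/7 = -2/5
Digits: (0, 5, 4, 5, 2).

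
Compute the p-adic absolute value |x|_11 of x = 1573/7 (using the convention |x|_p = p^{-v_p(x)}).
|1573/7|_11 = 1/121

Step 1 — compute v_11(x) by factoring powers of 11 out of the numerator and denominator: v_11(1573/7) = 2. Step 2 — apply |x|_p = p^{-v_p(x)} = 11^{-2} = 1/121.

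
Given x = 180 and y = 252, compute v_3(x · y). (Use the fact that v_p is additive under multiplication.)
v_3(45360) = 4

v_p(x) = 2 (factor: 180 = 3^2 · 20); v_p(y) = 2 (factor: 252 = 3^2 · 28). Additivity: v_p(xy) = v_p(x) + v_p(y) = 2 + 2 = 4. (Direct check: xy = 45360 = 3^4 · (560).)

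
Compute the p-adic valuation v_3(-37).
v_3(-37) = 0

v_3(n) is the largest exponent k such that 3^k divides n. Factor out: -37 = -3^0 · 37. (Sign doesn't affect v_p.) So v_3(-37) = 0.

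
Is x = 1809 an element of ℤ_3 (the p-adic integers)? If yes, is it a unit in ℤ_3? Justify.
x ∈ ℤ_3 but not a unit; v_3(x) = 3 > 0

ℤ_3 = {x ∈ ℚ_3 : v_3(x) ≥ 0} and ℤ_3^× = {x ∈ ℤ_3 : v_3(x) = 0}. Here v_3(1809) = v_3(num) − v_3(den) = 3; compare against these criteria.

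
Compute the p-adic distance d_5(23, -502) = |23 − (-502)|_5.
d_5(23, -502) = 1/25

Step 1 — x − y = 23 − (-502) = 525. Step 2 — v_5(525) = 2 (factor: 525 = (5^2 · 21); the sign does not affect v_p). Step 3 — |x − y|_5 = 5^{-2} = 1/25.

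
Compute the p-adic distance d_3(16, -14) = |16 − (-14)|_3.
d_3(16, -14) = 1/3

Step 1 — x − y = 16 − (-14) = 30. Step 2 — v_3(30) = 1 (factor: 30 = (3^1 · 10); the sign does not affect v_p). Step 3 — |x − y|_3 = 3^{-1} = 1/3.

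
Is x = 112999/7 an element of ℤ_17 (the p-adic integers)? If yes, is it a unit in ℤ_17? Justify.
x ∈ ℤ_17 but not a unit; v_17(x) = 3 > 0

ℤ_17 = {x ∈ ℚ_17 : v_17(x) ≥ 0} and ℤ_17^× = {x ∈ ℤ_17 : v_17(x) = 0}. Here v_17(112999/7) = v_17(num) − v_17(den) = 3; compare against these criteria.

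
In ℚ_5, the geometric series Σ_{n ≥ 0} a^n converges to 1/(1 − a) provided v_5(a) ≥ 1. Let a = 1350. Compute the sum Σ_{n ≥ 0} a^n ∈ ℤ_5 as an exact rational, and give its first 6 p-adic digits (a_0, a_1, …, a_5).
Σ a^n = 1/(1 − a) = -1/1349;  first 6 digits = (1, 0, 4, 0, 3, 3)

v_5(a) = 2 ≥ 1, so the series converges in ℤ_5 to 1/(1 − a) = 1/(1 − 1350) = -1/1349. Expand this rational in ℤ_5: compute digits iteratively via d_i = x_i mod 5, x_{i+1} = (x_i − d_i)/5. The first 6 digits are (1, 0, 4, 0, 3, 3).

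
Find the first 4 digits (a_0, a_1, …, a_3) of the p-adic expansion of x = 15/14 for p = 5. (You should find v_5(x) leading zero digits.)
(a_0, …, a_3) = (0, 2, 0, 1)

v_5(15/14) = 1, so a_0 = ... = a_0 = 0. Factor out: x = 5^1 · u with u = 3/14 a unit in ℤ_5. Expand u iteratively via a_{v+i} = u_i mod 5, u_{i+1} = (u_i − a_{v+i})/5:
  u_0 = 3/14;  a_1 = 2;  u_1 = (u_0 − 2)/5 = -5/14
  u_1 = -5/14;  a_2 = 0;  u_2 = (u_1 − 0)/5 = -1/14
  u_2 = -1/14;  a_3 = 1;  u_3 = (u_2 − 1)/5 = -3/14
Digits: (0, 2, 0, 1).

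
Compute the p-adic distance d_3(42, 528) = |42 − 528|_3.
d_3(42, 528) = 1/243

Step 1 — x − y = 42 − 528 = -486. Step 2 — v_3(-486) = 5 (factor: -486 = −(3^5 · 2); the sign does not affect v_p). Step 3 — |x − y|_3 = 3^{-5} = 1/243.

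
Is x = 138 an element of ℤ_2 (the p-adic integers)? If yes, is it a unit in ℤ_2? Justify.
x ∈ ℤ_2 but not a unit; v_2(x) = 1 > 0

ℤ_2 = {x ∈ ℚ_2 : v_2(x) ≥ 0} and ℤ_2^× = {x ∈ ℤ_2 : v_2(x) = 0}. Here v_2(138) = v_2(num) − v_2(den) = 1; compare against these criteria.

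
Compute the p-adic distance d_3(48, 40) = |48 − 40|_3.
d_3(48, 40) = 1

Step 1 — x − y = 48 − 40 = 8. Step 2 — v_3(8) = 0 (factor: 8 = (3^0 · 8); the sign does not affect v_p). Step 3 — |x − y|_3 = 3^{0} = 1.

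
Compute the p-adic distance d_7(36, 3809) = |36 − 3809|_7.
d_7(36, 3809) = 1/343

Step 1 — x − y = 36 − 3809 = -3773. Step 2 — v_7(-3773) = 3 (factor: -3773 = −(7^3 · 11); the sign does not affect v_p). Step 3 — |x − y|_7 = 7^{-3} = 1/343.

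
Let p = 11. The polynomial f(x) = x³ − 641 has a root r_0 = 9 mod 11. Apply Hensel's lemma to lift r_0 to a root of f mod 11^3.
r_2 = 1131 (mod 1331)

Hensel: r_{i+1} = r_i − f(r_i)/f′(r_i) mod 11^{i+2}, where f′(x) = 3x². Iterate:
  r_0 = 9 (mod 11)
  r_1 = 42 (mod 121)
  r_2 = 1131 (mod 1331)
Final: r = 1131 with f(r) ≡ 0 mod 11^3.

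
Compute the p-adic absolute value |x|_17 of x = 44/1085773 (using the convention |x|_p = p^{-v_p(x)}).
|44/1085773|_17 = 83521

Step 1 — compute v_17(x) by factoring powers of 17 out of the numerator and denominator: v_17(44/1085773) = -4. Step 2 — apply |x|_p = p^{-v_p(x)} = 17^{4} = 83521.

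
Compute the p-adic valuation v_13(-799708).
v_13(-799708) = 4

v_13(n) is the largest exponent k such that 13^k divides n. Factor out: -799708 = -13^4 · 28. (Sign doesn't affect v_p.) So v_13(-799708) = 4.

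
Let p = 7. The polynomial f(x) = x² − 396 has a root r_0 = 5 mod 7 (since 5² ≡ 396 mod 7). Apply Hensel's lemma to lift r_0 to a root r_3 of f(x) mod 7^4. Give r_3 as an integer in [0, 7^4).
r_3 = 2301 (mod 2401)

Hensel's recurrence: r_{i+1} = r_i − f(r_i)·(f′(r_i))^{-1} mod 7^{i+2}, with f′(x) = 2x. Iterate:
  r_0 = 5 (mod 7)
  r_1 = 47 (mod 49)
  r_2 = 243 (mod 343)
  r_3 = 2301 (mod 2401)
Final: r_3 = 2301, and one checks f(r_3) ≡ 0 mod 7^4.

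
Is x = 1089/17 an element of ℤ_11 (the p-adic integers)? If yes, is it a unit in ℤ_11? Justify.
x ∈ ℤ_11 but not a unit; v_11(x) = 2 > 0

ℤ_11 = {x ∈ ℚ_11 : v_11(x) ≥ 0} and ℤ_11^× = {x ∈ ℤ_11 : v_11(x) = 0}. Here v_11(1089/17) = v_11(num) − v_11(den) = 2; compare against these criteria.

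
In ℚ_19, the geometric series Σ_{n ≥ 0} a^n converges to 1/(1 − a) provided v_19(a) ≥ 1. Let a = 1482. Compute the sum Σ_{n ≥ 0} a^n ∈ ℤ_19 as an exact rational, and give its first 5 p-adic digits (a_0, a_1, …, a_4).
Σ a^n = 1/(1 − a) = -1/1481;  first 5 digits = (1, 2, 8, 5, 5)

v_19(a) = 1 ≥ 1, so the series converges in ℤ_19 to 1/(1 − a) = 1/(1 − 1482) = -1/1481. Expand this rational in ℤ_19: compute digits iteratively via d_i = x_i mod 19, x_{i+1} = (x_i − d_i)/19. The first 5 digits are (1, 2, 8, 5, 5).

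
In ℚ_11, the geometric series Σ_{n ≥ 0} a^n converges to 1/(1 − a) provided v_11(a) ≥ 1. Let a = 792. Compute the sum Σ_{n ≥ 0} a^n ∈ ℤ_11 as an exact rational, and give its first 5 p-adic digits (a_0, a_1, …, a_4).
Σ a^n = 1/(1 − a) = -1/791;  first 5 digits = (1, 6, 9, 5, 4)

v_11(a) = 1 ≥ 1, so the series converges in ℤ_11 to 1/(1 − a) = 1/(1 − 792) = -1/791. Expand this rational in ℤ_11: compute digits iteratively via d_i = x_i mod 11, x_{i+1} = (x_i − d_i)/11. The first 5 digits are (1, 6, 9, 5, 4).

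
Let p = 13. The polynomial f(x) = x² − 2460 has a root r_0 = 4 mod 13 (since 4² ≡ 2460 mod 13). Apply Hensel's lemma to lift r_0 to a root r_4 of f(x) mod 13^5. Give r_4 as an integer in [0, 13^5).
r_4 = 229558 (mod 371293)

Hensel's recurrence: r_{i+1} = r_i − f(r_i)·(f′(r_i))^{-1} mod 13^{i+2}, with f′(x) = 2x. Iterate:
  r_0 = 4 (mod 13)
  r_1 = 56 (mod 169)
  r_2 = 1070 (mod 2197)
  r_3 = 1070 (mod 28561)
  r_4 = 229558 (mod 371293)
Final: r_4 = 229558, and one checks f(r_4) ≡ 0 mod 13^5.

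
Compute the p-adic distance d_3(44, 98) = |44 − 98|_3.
d_3(44, 98) = 1/27

Step 1 — x − y = 44 − 98 = -54. Step 2 — v_3(-54) = 3 (factor: -54 = −(3^3 · 2); the sign does not affect v_p). Step 3 — |x − y|_3 = 3^{-3} = 1/27.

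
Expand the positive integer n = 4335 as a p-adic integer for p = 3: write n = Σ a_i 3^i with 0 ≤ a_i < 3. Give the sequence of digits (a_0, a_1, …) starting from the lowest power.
(a_0, a_1, …) = (0, 2, 1, 1, 2, 2, 2, 1)

Repeated division by 3 gives the digits low-to-high: 4335 = 2·3^1 + 1·3^2 + 1·3^3 + 2·3^4 + 2·3^5 + 2·3^6 + 1·3^7. Digit sequence: (0, 2, 1, 1, 2, 2, 2, 1).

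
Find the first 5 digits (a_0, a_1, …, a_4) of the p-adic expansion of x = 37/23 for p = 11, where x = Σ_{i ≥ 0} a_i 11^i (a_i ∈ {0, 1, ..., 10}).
(a_0, …, a_4) = (4, 6, 9, 2, 5)

v_11(37/23) = 0 (numerator and denominator both coprime to 11), so x ∈ ℤ_11^×. Compute digits iteratively via a_i = x_i mod 11, x_{i+1} = (x_i − a_i)/11, with x_0 = x:
  x_0 = 37/23;  a_0 = 4;  x_1 = (x_0 − 4)/11 = -5/23
  x_1 = -5/23;  a_1 = 6;  x_2 = (x_1 − 6)/11 = -13/23
  x_2 = -13/23;  a_2 = 9;  x_3 = (x_2 − 9)/11 = -20/23
  x_3 = -20/23;  a_3 = 2;  x_4 = (x_3 − 2)/11 = -6/23
  x_4 = -6/23;  a_4 = 5;  x_5 = (x_4 − 5)/11 = -11/23
Digits: (4, 6, 9, 2, 5).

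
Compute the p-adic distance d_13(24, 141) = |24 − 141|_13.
d_13(24, 141) = 1/13

Step 1 — x − y = 24 − 141 = -117. Step 2 — v_13(-117) = 1 (factor: -117 = −(13^1 · 9); the sign does not affect v_p). Step 3 — |x − y|_13 = 13^{-1} = 1/13.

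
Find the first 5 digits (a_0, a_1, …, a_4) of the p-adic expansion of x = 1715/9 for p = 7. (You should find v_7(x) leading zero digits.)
(a_0, …, a_4) = (0, 0, 0, 6, 0)

v_7(1715/9) = 3, so a_0 = ... = a_2 = 0. Factor out: x = 7^3 · u with u = 5/9 a unit in ℤ_7. Expand u iteratively via a_{v+i} = u_i mod 7, u_{i+1} = (u_i − a_{v+i})/7:
  u_0 = 5/9;  a_3 = 6;  u_1 = (u_0 − 6)/7 = -7/9
  u_1 = -7/9;  a_4 = 0;  u_2 = (u_1 − 0)/7 = -1/9
Digits: (0, 0, 0, 6, 0).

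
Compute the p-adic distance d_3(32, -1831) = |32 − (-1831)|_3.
d_3(32, -1831) = 1/81

Step 1 — x − y = 32 − (-1831) = 1863. Step 2 — v_3(1863) = 4 (factor: 1863 = (3^4 · 23); the sign does not affect v_p). Step 3 — |x − y|_3 = 3^{-4} = 1/81.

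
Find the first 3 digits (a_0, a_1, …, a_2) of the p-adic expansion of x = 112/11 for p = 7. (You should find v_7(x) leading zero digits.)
(a_0, …, a_2) = (0, 4, 6)

v_7(112/11) = 1, so a_0 = ... = a_0 = 0. Factor out: x = 7^1 · u with u = 16/11 a unit in ℤ_7. Expand u iteratively via a_{v+i} = u_i mod 7, u_{i+1} = (u_i − a_{v+i})/7:
  u_0 = 16/11;  a_1 = 4;  u_1 = (u_0 − 4)/7 = -4/11
  u_1 = -4/11;  a_2 = 6;  u_2 = (u_1 − 6)/7 = -10/11
Digits: (0, 4, 6).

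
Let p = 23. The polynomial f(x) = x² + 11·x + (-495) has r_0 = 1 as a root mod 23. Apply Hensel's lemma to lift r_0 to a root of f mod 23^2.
r_1 = 323 (mod 529)

Hensel: r_{i+1} = r_i − f(r_i)·(f′(r_i))^{-1} mod 23^{i+2}, f′(x) = 2x + 11. Iterate:
  r_0 = 1 (mod 23)
  r_1 = 323 (mod 529)
Final: r = 323 satisfies f(r) ≡ 0 mod 23^2.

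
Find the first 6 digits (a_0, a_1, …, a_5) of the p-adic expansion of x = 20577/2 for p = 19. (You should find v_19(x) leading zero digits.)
(a_0, …, a_5) = (0, 0, 0, 11, 9, 9)

v_19(20577/2) = 3, so a_0 = ... = a_2 = 0. Factor out: x = 19^3 · u with u = 3/2 a unit in ℤ_19. Expand u iteratively via a_{v+i} = u_i mod 19, u_{i+1} = (u_i − a_{v+i})/19:
  u_0 = 3/2;  a_3 = 11;  u_1 = (u_0 − 11)/19 = -1/2
  u_1 = -1/2;  a_4 = 9;  u_2 = (u_1 − 9)/19 = -1/2
  u_2 = -1/2;  a_5 = 9;  u_3 = (u_2 − 9)/19 = -1/2
Digits: (0, 0, 0, 11, 9, 9).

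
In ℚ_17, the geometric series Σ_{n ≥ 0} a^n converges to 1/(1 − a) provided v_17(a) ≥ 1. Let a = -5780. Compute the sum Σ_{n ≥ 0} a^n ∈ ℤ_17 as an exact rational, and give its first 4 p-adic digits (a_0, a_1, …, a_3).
Σ a^n = 1/(1 − a) = 1/5781;  first 4 digits = (1, 0, 14, 15)

v_17(a) = 2 ≥ 1, so the series converges in ℤ_17 to 1/(1 − a) = 1/(1 − (-5780)) = 1/5781. Expand this rational in ℤ_17: compute digits iteratively via d_i = x_i mod 17, x_{i+1} = (x_i − d_i)/17. The first 4 digits are (1, 0, 14, 15).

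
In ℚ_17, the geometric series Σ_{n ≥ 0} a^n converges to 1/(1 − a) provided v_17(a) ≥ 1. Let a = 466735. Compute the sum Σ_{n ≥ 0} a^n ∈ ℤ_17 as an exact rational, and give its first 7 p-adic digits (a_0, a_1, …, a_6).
Σ a^n = 1/(1 − a) = -1/466734;  first 7 digits = (1, 0, 0, 10, 5, 0, 15)

v_17(a) = 3 ≥ 1, so the series converges in ℤ_17 to 1/(1 − a) = 1/(1 − 466735) = -1/466734. Expand this rational in ℤ_17: compute digits iteratively via d_i = x_i mod 17, x_{i+1} = (x_i − d_i)/17. The first 7 digits are (1, 0, 0, 10, 5, 0, 15).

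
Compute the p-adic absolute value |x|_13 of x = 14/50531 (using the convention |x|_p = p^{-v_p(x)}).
|14/50531|_13 = 2197

Step 1 — compute v_13(x) by factoring powers of 13 out of the numerator and denominator: v_13(14/50531) = -3. Step 2 — apply |x|_p = p^{-v_p(x)} = 13^{3} = 2197.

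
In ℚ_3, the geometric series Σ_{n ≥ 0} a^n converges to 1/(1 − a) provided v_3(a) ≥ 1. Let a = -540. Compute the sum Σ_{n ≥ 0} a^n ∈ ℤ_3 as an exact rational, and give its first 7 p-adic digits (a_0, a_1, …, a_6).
Σ a^n = 1/(1 − a) = 1/541;  first 7 digits = (1, 0, 0, 1, 2, 0, 0)

v_3(a) = 3 ≥ 1, so the series converges in ℤ_3 to 1/(1 − a) = 1/(1 − (-540)) = 1/541. Expand this rational in ℤ_3: compute digits iteratively via d_i = x_i mod 3, x_{i+1} = (x_i − d_i)/3. The first 7 digits are (1, 0, 0, 1, 2, 0, 0).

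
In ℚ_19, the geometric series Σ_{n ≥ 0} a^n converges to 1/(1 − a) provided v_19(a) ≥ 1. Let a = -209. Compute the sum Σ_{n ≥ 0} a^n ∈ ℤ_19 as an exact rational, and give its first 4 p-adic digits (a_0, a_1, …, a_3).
Σ a^n = 1/(1 − a) = 1/210;  first 4 digits = (1, 8, 6, 5)

v_19(a) = 1 ≥ 1, so the series converges in ℤ_19 to 1/(1 − a) = 1/(1 − (-209)) = 1/210. Expand this rational in ℤ_19: compute digits iteratively via d_i = x_i mod 19, x_{i+1} = (x_i − d_i)/19. The first 4 digits are (1, 8, 6, 5).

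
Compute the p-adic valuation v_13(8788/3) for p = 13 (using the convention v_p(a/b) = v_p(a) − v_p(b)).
v_13(8788/3) = 3

Factor powers of 13 from the numerator and denominator of the reduced fraction: 8788 = 13^3 · 4 and 3 = 13^0 · 3. Apply v_p(a/b) = v_p(a) − v_p(b): v_13(8788/3) = 3 − 0 = 3.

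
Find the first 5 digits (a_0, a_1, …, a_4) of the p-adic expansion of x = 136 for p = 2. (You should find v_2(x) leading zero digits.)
(a_0, …, a_4) = (0, 0, 0, 1, 0)

v_2(136) = 3, so a_0 = ... = a_2 = 0. Factor out: x = 2^3 · u with u = 17 a unit in ℤ_2. Expand u iteratively via a_{v+i} = u_i mod 2, u_{i+1} = (u_i − a_{v+i})/2:
  u_0 = 17;  a_3 = 1;  u_1 = (u_0 − 1)/2 = 8
  u_1 = 8;  a_4 = 0;  u_2 = (u_1 − 0)/2 = 4
Digits: (0, 0, 0, 1, 0).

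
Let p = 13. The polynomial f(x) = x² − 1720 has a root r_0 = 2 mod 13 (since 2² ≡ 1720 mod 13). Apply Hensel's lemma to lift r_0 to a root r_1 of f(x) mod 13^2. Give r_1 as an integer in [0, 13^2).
r_1 = 93 (mod 169)

Hensel's recurrence: r_{i+1} = r_i − f(r_i)·(f′(r_i))^{-1} mod 13^{i+2}, with f′(x) = 2x. Iterate:
  r_0 = 2 (mod 13)
  r_1 = 93 (mod 169)
Final: r_1 = 93, and one checks f(r_1) ≡ 0 mod 13^2.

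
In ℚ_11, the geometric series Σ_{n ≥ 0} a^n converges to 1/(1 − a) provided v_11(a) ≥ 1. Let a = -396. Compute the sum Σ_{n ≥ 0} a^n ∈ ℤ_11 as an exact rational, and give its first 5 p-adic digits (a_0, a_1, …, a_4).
Σ a^n = 1/(1 − a) = 1/397;  first 5 digits = (1, 8, 5, 2, 8)

v_11(a) = 1 ≥ 1, so the series converges in ℤ_11 to 1/(1 − a) = 1/(1 − (-396)) = 1/397. Expand this rational in ℤ_11: compute digits iteratively via d_i = x_i mod 11, x_{i+1} = (x_i − d_i)/11. The first 5 digits are (1, 8, 5, 2, 8).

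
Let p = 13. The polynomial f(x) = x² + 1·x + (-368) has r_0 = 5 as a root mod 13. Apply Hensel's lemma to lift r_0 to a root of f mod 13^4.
r_3 = 13018 (mod 28561)

Hensel: r_{i+1} = r_i − f(r_i)·(f′(r_i))^{-1} mod 13^{i+2}, f′(x) = 2x + 1. Iterate:
  r_0 = 5 (mod 13)
  r_1 = 5 (mod 169)
  r_2 = 2033 (mod 2197)
  r_3 = 13018 (mod 28561)
Final: r = 13018 satisfies f(r) ≡ 0 mod 13^4.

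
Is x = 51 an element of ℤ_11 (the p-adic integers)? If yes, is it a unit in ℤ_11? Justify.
x ∈ ℤ_11^× (unit); v_11(x) = 0

ℤ_11 = {x ∈ ℚ_11 : v_11(x) ≥ 0} and ℤ_11^× = {x ∈ ℤ_11 : v_11(x) = 0}. Here v_11(51) = v_11(num) − v_11(den) = 0; compare against these criteria.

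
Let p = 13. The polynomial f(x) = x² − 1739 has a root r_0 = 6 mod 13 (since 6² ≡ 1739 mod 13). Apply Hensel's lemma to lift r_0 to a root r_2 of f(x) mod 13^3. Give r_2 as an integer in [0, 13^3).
r_2 = 500 (mod 2197)

Hensel's recurrence: r_{i+1} = r_i − f(r_i)·(f′(r_i))^{-1} mod 13^{i+2}, with f′(x) = 2x. Iterate:
  r_0 = 6 (mod 13)
  r_1 = 162 (mod 169)
  r_2 = 500 (mod 2197)
Final: r_2 = 500, and one checks f(r_2) ≡ 0 mod 13^3.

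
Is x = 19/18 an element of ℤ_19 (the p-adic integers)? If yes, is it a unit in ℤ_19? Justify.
x ∈ ℤ_19 but not a unit; v_19(x) = 1 > 0

ℤ_19 = {x ∈ ℚ_19 : v_19(x) ≥ 0} and ℤ_19^× = {x ∈ ℤ_19 : v_19(x) = 0}. Here v_19(19/18) = v_19(num) − v_19(den) = 1; compare against these criteria.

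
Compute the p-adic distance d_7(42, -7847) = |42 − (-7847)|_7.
d_7(42, -7847) = 1/343

Step 1 — x − y = 42 − (-7847) = 7889. Step 2 — v_7(7889) = 3 (factor: 7889 = (7^3 · 23); the sign does not affect v_p). Step 3 — |x − y|_7 = 7^{-3} = 1/343.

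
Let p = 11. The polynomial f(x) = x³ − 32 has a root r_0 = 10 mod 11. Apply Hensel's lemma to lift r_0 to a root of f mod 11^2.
r_1 = 10 (mod 121)

Hensel: r_{i+1} = r_i − f(r_i)/f′(r_i) mod 11^{i+2}, where f′(x) = 3x². Iterate:
  r_0 = 10 (mod 11)
  r_1 = 10 (mod 121)
Final: r = 10 with f(r) ≡ 0 mod 11^2.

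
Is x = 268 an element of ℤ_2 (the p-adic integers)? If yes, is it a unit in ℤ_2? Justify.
x ∈ ℤ_2 but not a unit; v_2(x) = 2 > 0

ℤ_2 = {x ∈ ℚ_2 : v_2(x) ≥ 0} and ℤ_2^× = {x ∈ ℤ_2 : v_2(x) = 0}. Here v_2(268) = v_2(num) − v_2(den) = 2; compare against these criteria.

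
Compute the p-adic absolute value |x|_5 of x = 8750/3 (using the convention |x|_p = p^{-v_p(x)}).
|8750/3|_5 = 1/625

Step 1 — compute v_5(x) by factoring powers of 5 out of the numerator and denominator: v_5(8750/3) = 4. Step 2 — apply |x|_p = p^{-v_p(x)} = 5^{-4} = 1/625.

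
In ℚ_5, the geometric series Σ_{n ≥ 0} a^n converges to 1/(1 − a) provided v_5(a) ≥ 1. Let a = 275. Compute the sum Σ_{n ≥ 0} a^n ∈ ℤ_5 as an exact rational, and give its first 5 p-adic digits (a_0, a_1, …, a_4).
Σ a^n = 1/(1 − a) = -1/274;  first 5 digits = (1, 0, 1, 2, 1)

v_5(a) = 2 ≥ 1, so the series converges in ℤ_5 to 1/(1 − a) = 1/(1 − 275) = -1/274. Expand this rational in ℤ_5: compute digits iteratively via d_i = x_i mod 5, x_{i+1} = (x_i − d_i)/5. The first 5 digits are (1, 0, 1, 2, 1).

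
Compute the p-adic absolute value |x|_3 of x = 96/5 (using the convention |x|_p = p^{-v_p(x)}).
|96/5|_3 = 1/3

Step 1 — compute v_3(x) by factoring powers of 3 out of the numerator and denominator: v_3(96/5) = 1. Step 2 — apply |x|_p = p^{-v_p(x)} = 3^{-1} = 1/3.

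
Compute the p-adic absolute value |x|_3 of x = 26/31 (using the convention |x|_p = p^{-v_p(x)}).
|26/31|_3 = 1

Step 1 — compute v_3(x) by factoring powers of 3 out of the numerator and denominator: v_3(26/31) = 0. Step 2 — apply |x|_p = p^{-v_p(x)} = 3^{0} = 1.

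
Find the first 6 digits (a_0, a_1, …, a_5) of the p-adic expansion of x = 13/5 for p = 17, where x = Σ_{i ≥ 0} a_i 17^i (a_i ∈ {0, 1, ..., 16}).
(a_0, …, a_5) = (6, 10, 13, 6, 3, 10)

v_17(13/5) = 0 (numerator and denominator both coprime to 17), so x ∈ ℤ_17^×. Compute digits iteratively via a_i = x_i mod 17, x_{i+1} = (x_i − a_i)/17, with x_0 = x:
  x_0 = 13/5;  a_0 = 6;  x_1 = (x_0 − 6)/17 = -1/5
  x_1 = -1/5;  a_1 = 10;  x_2 = (x_1 − 10)/17 = -3/5
  x_2 = -3/5;  a_2 = 13;  x_3 = (x_2 − 13)/17 = -4/5
  x_3 = -4/5;  a_3 = 6;  x_4 = (x_3 − 6)/17 = -2/5
  x_4 = -2/5;  a_4 = 3;  x_5 = (x_4 − 3)/17 = -1/5
  x_5 = -1/5;  a_5 = 10;  x_6 = (x_5 − 10)/17 = -3/5
Digits: (6, 10, 13, 6, 3, 10).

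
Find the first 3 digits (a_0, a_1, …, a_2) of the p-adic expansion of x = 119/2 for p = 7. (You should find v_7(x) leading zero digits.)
(a_0, …, a_2) = (0, 5, 4)

v_7(119/2) = 1, so a_0 = ... = a_0 = 0. Factor out: x = 7^1 · u with u = 17/2 a unit in ℤ_7. Expand u iteratively via a_{v+i} = u_i mod 7, u_{i+1} = (u_i − a_{v+i})/7:
  u_0 = 17/2;  a_1 = 5;  u_1 = (u_0 − 5)/7 = 1/2
  u_1 = 1/2;  a_2 = 4;  u_2 = (u_1 − 4)/7 = -1/2
Digits: (0, 5, 4).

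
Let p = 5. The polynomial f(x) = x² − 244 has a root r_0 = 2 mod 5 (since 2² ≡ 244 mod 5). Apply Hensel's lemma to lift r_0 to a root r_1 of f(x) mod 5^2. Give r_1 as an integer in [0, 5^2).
r_1 = 12 (mod 25)

Hensel's recurrence: r_{i+1} = r_i − f(r_i)·(f′(r_i))^{-1} mod 5^{i+2}, with f′(x) = 2x. Iterate:
  r_0 = 2 (mod 5)
  r_1 = 12 (mod 25)
Final: r_1 = 12, and one checks f(r_1) ≡ 0 mod 5^2.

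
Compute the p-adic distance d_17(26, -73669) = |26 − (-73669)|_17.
d_17(26, -73669) = 1/4913

Step 1 — x − y = 26 − (-73669) = 73695. Step 2 — v_17(73695) = 3 (factor: 73695 = (17^3 · 15); the sign does not affect v_p). Step 3 — |x − y|_17 = 17^{-3} = 1/4913.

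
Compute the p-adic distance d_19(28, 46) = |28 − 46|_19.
d_19(28, 46) = 1

Step 1 — x − y = 28 − 46 = -18. Step 2 — v_19(-18) = 0 (factor: -18 = −(19^0 · 18); the sign does not affect v_p). Step 3 — |x − y|_19 = 19^{0} = 1.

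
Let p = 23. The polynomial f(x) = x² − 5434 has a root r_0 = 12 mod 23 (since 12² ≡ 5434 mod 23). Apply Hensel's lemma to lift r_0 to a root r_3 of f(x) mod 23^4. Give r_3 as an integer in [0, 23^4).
r_3 = 163473 (mod 279841)

Hensel's recurrence: r_{i+1} = r_i − f(r_i)·(f′(r_i))^{-1} mod 23^{i+2}, with f′(x) = 2x. Iterate:
  r_0 = 12 (mod 23)
  r_1 = 12 (mod 529)
  r_2 = 5302 (mod 12167)
  r_3 = 163473 (mod 279841)
Final: r_3 = 163473, and one checks f(r_3) ≡ 0 mod 23^4.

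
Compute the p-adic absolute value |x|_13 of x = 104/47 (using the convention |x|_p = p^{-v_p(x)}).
|104/47|_13 = 1/13

Step 1 — compute v_13(x) by factoring powers of 13 out of the numerator and denominator: v_13(104/47) = 1. Step 2 — apply |x|_p = p^{-v_p(x)} = 13^{-1} = 1/13.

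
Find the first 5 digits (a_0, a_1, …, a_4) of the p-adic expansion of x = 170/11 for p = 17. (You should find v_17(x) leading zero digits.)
(a_0, …, a_4) = (0, 4, 6, 12, 7)

v_17(170/11) = 1, so a_0 = ... = a_0 = 0. Factor out: x = 17^1 · u with u = 10/11 a unit in ℤ_17. Expand u iteratively via a_{v+i} = u_i mod 17, u_{i+1} = (u_i − a_{v+i})/17:
  u_0 = 10/11;  a_1 = 4;  u_1 = (u_0 − 4)/17 = -2/11
  u_1 = -2/11;  a_2 = 6;  u_2 = (u_1 − 6)/17 = -4/11
  u_2 = -4/11;  a_3 = 12;  u_3 = (u_2 − 12)/17 = -8/11
  u_3 = -8/11;  a_4 = 7;  u_4 = (u_3 − 7)/17 = -5/11
Digits: (0, 4, 6, 12, 7).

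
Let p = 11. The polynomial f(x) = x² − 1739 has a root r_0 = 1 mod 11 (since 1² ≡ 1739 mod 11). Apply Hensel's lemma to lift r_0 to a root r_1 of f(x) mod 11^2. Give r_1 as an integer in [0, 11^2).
r_1 = 23 (mod 121)

Hensel's recurrence: r_{i+1} = r_i − f(r_i)·(f′(r_i))^{-1} mod 11^{i+2}, with f′(x) = 2x. Iterate:
  r_0 = 1 (mod 11)
  r_1 = 23 (mod 121)
Final: r_1 = 23, and one checks f(r_1) ≡ 0 mod 11^2.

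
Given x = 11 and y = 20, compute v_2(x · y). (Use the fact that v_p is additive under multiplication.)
v_2(220) = 2

v_p(x) = 0 (factor: 11 = 2^0 · 11); v_p(y) = 2 (factor: 20 = 2^2 · 5). Additivity: v_p(xy) = v_p(x) + v_p(y) = 0 + 2 = 2. (Direct check: xy = 220 = 2^2 · (55).)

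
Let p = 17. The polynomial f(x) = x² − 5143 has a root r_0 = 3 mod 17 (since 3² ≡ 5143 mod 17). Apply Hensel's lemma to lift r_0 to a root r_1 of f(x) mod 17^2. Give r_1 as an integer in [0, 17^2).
r_1 = 88 (mod 289)

Hensel's recurrence: r_{i+1} = r_i − f(r_i)·(f′(r_i))^{-1} mod 17^{i+2}, with f′(x) = 2x. Iterate:
  r_0 = 3 (mod 17)
  r_1 = 88 (mod 289)
Final: r_1 = 88, and one checks f(r_1) ≡ 0 mod 17^2.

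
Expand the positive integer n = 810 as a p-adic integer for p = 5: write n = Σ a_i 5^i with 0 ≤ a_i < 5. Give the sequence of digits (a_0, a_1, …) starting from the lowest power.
(a_0, a_1, …) = (0, 2, 2, 1, 1)

Repeated division by 5 gives the digits low-to-high: 810 = 2·5^1 + 2·5^2 + 1·5^3 + 1·5^4. Digit sequence: (0, 2, 2, 1, 1).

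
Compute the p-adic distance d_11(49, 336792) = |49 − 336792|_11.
d_11(49, 336792) = 1/14641

Step 1 — x − y = 49 − 336792 = -336743. Step 2 — v_11(-336743) = 4 (factor: -336743 = −(11^4 · 23); the sign does not affect v_p). Step 3 — |x − y|_11 = 11^{-4} = 1/14641.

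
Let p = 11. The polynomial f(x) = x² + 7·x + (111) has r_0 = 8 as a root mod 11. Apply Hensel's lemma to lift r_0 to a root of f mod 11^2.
r_1 = 19 (mod 121)

Hensel: r_{i+1} = r_i − f(r_i)·(f′(r_i))^{-1} mod 11^{i+2}, f′(x) = 2x + 7. Iterate:
  r_0 = 8 (mod 11)
  r_1 = 19 (mod 121)
Final: r = 19 satisfies f(r) ≡ 0 mod 11^2.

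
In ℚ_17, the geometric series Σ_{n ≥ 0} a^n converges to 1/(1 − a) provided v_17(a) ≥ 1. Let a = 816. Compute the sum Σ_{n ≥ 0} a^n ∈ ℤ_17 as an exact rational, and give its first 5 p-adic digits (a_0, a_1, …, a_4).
Σ a^n = 1/(1 − a) = -1/815;  first 5 digits = (1, 14, 11, 6, 15)

v_17(a) = 1 ≥ 1, so the series converges in ℤ_17 to 1/(1 − a) = 1/(1 − 816) = -1/815. Expand this rational in ℤ_17: compute digits iteratively via d_i = x_i mod 17, x_{i+1} = (x_i − d_i)/17. The first 5 digits are (1, 14, 11, 6, 15).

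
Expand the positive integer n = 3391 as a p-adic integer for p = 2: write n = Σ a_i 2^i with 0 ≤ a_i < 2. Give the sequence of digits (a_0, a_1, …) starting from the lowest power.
(a_0, a_1, …) = (1, 1, 1, 1, 1, 1, 0, 0, 1, 0, 1, 1)

Repeated division by 2 gives the digits low-to-high: 3391 = 1 + 1·2^1 + 1·2^2 + 1·2^3 + 1·2^4 + 1·2^5 + 1·2^8 + 1·2^10 + 1·2^11. Digit sequence: (1, 1, 1, 1, 1, 1, 0, 0, 1, 0, 1, 1).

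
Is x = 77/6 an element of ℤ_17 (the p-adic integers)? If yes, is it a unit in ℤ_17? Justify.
x ∈ ℤ_17^× (unit); v_17(x) = 0

ℤ_17 = {x ∈ ℚ_17 : v_17(x) ≥ 0} and ℤ_17^× = {x ∈ ℤ_17 : v_17(x) = 0}. Here v_17(77/6) = v_17(num) − v_17(den) = 0; compare against these criteria.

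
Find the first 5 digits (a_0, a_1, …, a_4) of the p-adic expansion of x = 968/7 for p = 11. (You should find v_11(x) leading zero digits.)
(a_0, …, a_4) = (0, 0, 9, 4, 9)

v_11(968/7) = 2, so a_0 = ... = a_1 = 0. Factor out: x = 11^2 · u with u = 8/7 a unit in ℤ_11. Expand u iteratively via a_{v+i} = u_i mod 11, u_{i+1} = (u_i − a_{v+i})/11:
  u_0 = 8/7;  a_2 = 9;  u_1 = (u_0 − 9)/11 = -5/7
  u_1 = -5/7;  a_3 = 4;  u_2 = (u_1 − 4)/11 = -3/7
  u_2 = -3/7;  a_4 = 9;  u_3 = (u_2 − 9)/11 = -6/7
Digits: (0, 0, 9, 4, 9).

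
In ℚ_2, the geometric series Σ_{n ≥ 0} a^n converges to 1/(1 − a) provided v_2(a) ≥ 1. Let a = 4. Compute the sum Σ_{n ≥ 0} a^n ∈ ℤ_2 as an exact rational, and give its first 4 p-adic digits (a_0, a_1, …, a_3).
Σ a^n = 1/(1 − a) = -1/3;  first 4 digits = (1, 0, 1, 0)

v_2(a) = 2 ≥ 1, so the series converges in ℤ_2 to 1/(1 − a) = 1/(1 − 4) = -1/3. Expand this rational in ℤ_2: compute digits iteratively via d_i = x_i mod 2, x_{i+1} = (x_i − d_i)/2. The first 4 digits are (1, 0, 1, 0).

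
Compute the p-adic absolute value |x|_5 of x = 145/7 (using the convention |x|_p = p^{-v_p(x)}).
|145/7|_5 = 1/5

Step 1 — compute v_5(x) by factoring powers of 5 out of the numerator and denominator: v_5(145/7) = 1. Step 2 — apply |x|_p = p^{-v_p(x)} = 5^{-1} = 1/5.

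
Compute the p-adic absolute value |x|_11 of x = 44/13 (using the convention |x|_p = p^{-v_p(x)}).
|44/13|_11 = 1/11

Step 1 — compute v_11(x) by factoring powers of 11 out of the numerator and denominator: v_11(44/13) = 1. Step 2 — apply |x|_p = p^{-v_p(x)} = 11^{-1} = 1/11.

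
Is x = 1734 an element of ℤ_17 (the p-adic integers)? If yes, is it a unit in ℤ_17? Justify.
x ∈ ℤ_17 but not a unit; v_17(x) = 2 > 0

ℤ_17 = {x ∈ ℚ_17 : v_17(x) ≥ 0} and ℤ_17^× = {x ∈ ℤ_17 : v_17(x) = 0}. Here v_17(1734) = v_17(num) − v_17(den) = 2; compare against these criteria.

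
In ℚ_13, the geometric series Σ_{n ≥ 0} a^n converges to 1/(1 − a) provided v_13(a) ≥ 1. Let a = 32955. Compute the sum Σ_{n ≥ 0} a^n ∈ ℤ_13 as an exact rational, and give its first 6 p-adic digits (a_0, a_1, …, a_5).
Σ a^n = 1/(1 − a) = -1/32954;  first 6 digits = (1, 0, 0, 2, 1, 0)

v_13(a) = 3 ≥ 1, so the series converges in ℤ_13 to 1/(1 − a) = 1/(1 − 32955) = -1/32954. Expand this rational in ℤ_13: compute digits iteratively via d_i = x_i mod 13, x_{i+1} = (x_i − d_i)/13. The first 6 digits are (1, 0, 0, 2, 1, 0).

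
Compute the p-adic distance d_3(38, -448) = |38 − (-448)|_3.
d_3(38, -448) = 1/243

Step 1 — x − y = 38 − (-448) = 486. Step 2 — v_3(486) = 5 (factor: 486 = (3^5 · 2); the sign does not affect v_p). Step 3 — |x − y|_3 = 3^{-5} = 1/243.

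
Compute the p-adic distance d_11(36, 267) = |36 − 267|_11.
d_11(36, 267) = 1/11

Step 1 — x − y = 36 − 267 = -231. Step 2 — v_11(-231) = 1 (factor: -231 = −(11^1 · 21); the sign does not affect v_p). Step 3 — |x − y|_11 = 11^{-1} = 1/11.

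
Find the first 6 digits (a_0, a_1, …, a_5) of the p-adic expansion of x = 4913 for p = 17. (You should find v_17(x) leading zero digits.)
(a_0, …, a_5) = (0, 0, 0, 1, 0, 0)

v_17(4913) = 3, so a_0 = ... = a_2 = 0. Factor out: x = 17^3 · u with u = 1 a unit in ℤ_17. Expand u iteratively via a_{v+i} = u_i mod 17, u_{i+1} = (u_i − a_{v+i})/17:
  u_0 = 1;  a_3 = 1;  u_1 = (u_0 − 1)/17 = 0
  u_1 = 0;  a_4 = 0;  u_2 = (u_1 − 0)/17 = 0
  u_2 = 0;  a_5 = 0;  u_3 = (u_2 − 0)/17 = 0
Digits: (0, 0, 0, 1, 0, 0).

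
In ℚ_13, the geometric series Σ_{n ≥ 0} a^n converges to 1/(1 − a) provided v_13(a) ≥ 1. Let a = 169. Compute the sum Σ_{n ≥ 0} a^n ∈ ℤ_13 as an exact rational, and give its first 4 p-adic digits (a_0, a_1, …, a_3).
Σ a^n = 1/(1 − a) = -1/168;  first 4 digits = (1, 0, 1, 0)

v_13(a) = 2 ≥ 1, so the series converges in ℤ_13 to 1/(1 − a) = 1/(1 − 169) = -1/168. Expand this rational in ℤ_13: compute digits iteratively via d_i = x_i mod 13, x_{i+1} = (x_i − d_i)/13. The first 4 digits are (1, 0, 1, 0).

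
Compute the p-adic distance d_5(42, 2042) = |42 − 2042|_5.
d_5(42, 2042) = 1/125

Step 1 — x − y = 42 − 2042 = -2000. Step 2 — v_5(-2000) = 3 (factor: -2000 = −(5^3 · 16); the sign does not affect v_p). Step 3 — |x − y|_5 = 5^{-3} = 1/125.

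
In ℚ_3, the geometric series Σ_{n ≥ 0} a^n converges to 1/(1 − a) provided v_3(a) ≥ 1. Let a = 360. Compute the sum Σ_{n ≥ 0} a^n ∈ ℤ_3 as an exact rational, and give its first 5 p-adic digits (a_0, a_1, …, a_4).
Σ a^n = 1/(1 − a) = -1/359;  first 5 digits = (1, 0, 1, 1, 2)

v_3(a) = 2 ≥ 1, so the series converges in ℤ_3 to 1/(1 − a) = 1/(1 − 360) = -1/359. Expand this rational in ℤ_3: compute digits iteratively via d_i = x_i mod 3, x_{i+1} = (x_i − d_i)/3. The first 5 digits are (1, 0, 1, 1, 2).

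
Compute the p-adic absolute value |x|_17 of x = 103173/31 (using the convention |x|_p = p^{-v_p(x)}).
|103173/31|_17 = 1/4913

Step 1 — compute v_17(x) by factoring powers of 17 out of the numerator and denominator: v_17(103173/31) = 3. Step 2 — apply |x|_p = p^{-v_p(x)} = 17^{-3} = 1/4913.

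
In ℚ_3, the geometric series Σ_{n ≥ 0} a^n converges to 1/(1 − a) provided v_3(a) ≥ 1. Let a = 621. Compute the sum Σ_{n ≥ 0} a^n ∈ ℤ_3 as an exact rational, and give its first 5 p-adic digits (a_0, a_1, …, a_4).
Σ a^n = 1/(1 − a) = -1/620;  first 5 digits = (1, 0, 0, 2, 1)

v_3(a) = 3 ≥ 1, so the series converges in ℤ_3 to 1/(1 − a) = 1/(1 − 621) = -1/620. Expand this rational in ℤ_3: compute digits iteratively via d_i = x_i mod 3, x_{i+1} = (x_i − d_i)/3. The first 5 digits are (1, 0, 0, 2, 1).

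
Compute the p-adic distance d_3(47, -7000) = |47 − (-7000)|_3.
d_3(47, -7000) = 1/243

Step 1 — x − y = 47 − (-7000) = 7047. Step 2 — v_3(7047) = 5 (factor: 7047 = (3^5 · 29); the sign does not affect v_p). Step 3 — |x − y|_3 = 3^{-5} = 1/243.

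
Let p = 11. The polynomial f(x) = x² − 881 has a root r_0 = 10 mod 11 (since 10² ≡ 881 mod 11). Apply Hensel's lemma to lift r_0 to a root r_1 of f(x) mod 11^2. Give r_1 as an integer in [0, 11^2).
r_1 = 43 (mod 121)

Hensel's recurrence: r_{i+1} = r_i − f(r_i)·(f′(r_i))^{-1} mod 11^{i+2}, with f′(x) = 2x. Iterate:
  r_0 = 10 (mod 11)
  r_1 = 43 (mod 121)
Final: r_1 = 43, and one checks f(r_1) ≡ 0 mod 11^2.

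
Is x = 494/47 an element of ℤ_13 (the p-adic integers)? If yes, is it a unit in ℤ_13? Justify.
x ∈ ℤ_13 but not a unit; v_13(x) = 1 > 0

ℤ_13 = {x ∈ ℚ_13 : v_13(x) ≥ 0} and ℤ_13^× = {x ∈ ℤ_13 : v_13(x) = 0}. Here v_13(494/47) = v_13(num) − v_13(den) = 1; compare against these criteria.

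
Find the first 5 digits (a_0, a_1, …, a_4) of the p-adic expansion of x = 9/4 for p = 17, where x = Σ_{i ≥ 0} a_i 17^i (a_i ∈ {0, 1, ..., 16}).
(a_0, …, a_4) = (15, 12, 12, 12, 12)

v_17(9/4) = 0 (numerator and denominator both coprime to 17), so x ∈ ℤ_17^×. Compute digits iteratively via a_i = x_i mod 17, x_{i+1} = (x_i − a_i)/17, with x_0 = x:
  x_0 = 9/4;  a_0 = 15;  x_1 = (x_0 − 15)/17 = -3/4
  x_1 = -3/4;  a_1 = 12;  x_2 = (x_1 − 12)/17 = -3/4
  x_2 = -3/4;  a_2 = 12;  x_3 = (x_2 − 12)/17 = -3/4
  x_3 = -3/4;  a_3 = 12;  x_4 = (x_3 − 12)/17 = -3/4
  x_4 = -3/4;  a_4 = 12;  x_5 = (x_4 − 12)/17 = -3/4
Digits: (15, 12, 12, 12, 12).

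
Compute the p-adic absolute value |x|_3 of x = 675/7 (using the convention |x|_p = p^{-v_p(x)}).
|675/7|_3 = 1/27

Step 1 — compute v_3(x) by factoring powers of 3 out of the numerator and denominator: v_3(675/7) = 3. Step 2 — apply |x|_p = p^{-v_p(x)} = 3^{-3} = 1/27.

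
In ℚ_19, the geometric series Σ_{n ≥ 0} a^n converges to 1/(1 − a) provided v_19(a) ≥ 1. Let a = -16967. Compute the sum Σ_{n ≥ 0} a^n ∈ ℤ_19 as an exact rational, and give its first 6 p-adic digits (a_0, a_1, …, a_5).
Σ a^n = 1/(1 − a) = 1/16968;  first 6 digits = (1, 0, 10, 16, 4, 2)

v_19(a) = 2 ≥ 1, so the series converges in ℤ_19 to 1/(1 − a) = 1/(1 − (-16967)) = 1/16968. Expand this rational in ℤ_19: compute digits iteratively via d_i = x_i mod 19, x_{i+1} = (x_i − d_i)/19. The first 6 digits are (1, 0, 10, 16, 4, 2).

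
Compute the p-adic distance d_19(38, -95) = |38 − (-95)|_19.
d_19(38, -95) = 1/19

Step 1 — x − y = 38 − (-95) = 133. Step 2 — v_19(133) = 1 (factor: 133 = (19^1 · 7); the sign does not affect v_p). Step 3 — |x − y|_19 = 19^{-1} = 1/19.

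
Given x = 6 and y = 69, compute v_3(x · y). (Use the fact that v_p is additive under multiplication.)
v_3(414) = 2

v_p(x) = 1 (factor: 6 = 3^1 · 2); v_p(y) = 1 (factor: 69 = 3^1 · 23). Additivity: v_p(xy) = v_p(x) + v_p(y) = 1 + 1 = 2. (Direct check: xy = 414 = 3^2 · (46).)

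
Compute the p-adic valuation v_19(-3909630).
v_19(-3909630) = 4

v_19(n) is the largest exponent k such that 19^k divides n. Factor out: -3909630 = -19^4 · 30. (Sign doesn't affect v_p.) So v_19(-3909630) = 4.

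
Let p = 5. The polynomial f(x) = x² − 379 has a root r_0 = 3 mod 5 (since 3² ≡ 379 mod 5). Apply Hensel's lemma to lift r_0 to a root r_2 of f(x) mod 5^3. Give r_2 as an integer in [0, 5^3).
r_2 = 123 (mod 125)

Hensel's recurrence: r_{i+1} = r_i − f(r_i)·(f′(r_i))^{-1} mod 5^{i+2}, with f′(x) = 2x. Iterate:
  r_0 = 3 (mod 5)
  r_1 = 23 (mod 25)
  r_2 = 123 (mod 125)
Final: r_2 = 123, and one checks f(r_2) ≡ 0 mod 5^3.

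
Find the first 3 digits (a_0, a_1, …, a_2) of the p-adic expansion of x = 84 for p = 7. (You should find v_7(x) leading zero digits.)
(a_0, …, a_2) = (0, 5, 1)

v_7(84) = 1, so a_0 = ... = a_0 = 0. Factor out: x = 7^1 · u with u = 12 a unit in ℤ_7. Expand u iteratively via a_{v+i} = u_i mod 7, u_{i+1} = (u_i − a_{v+i})/7:
  u_0 = 12;  a_1 = 5;  u_1 = (u_0 − 5)/7 = 1
  u_1 = 1;  a_2 = 1;  u_2 = (u_1 − 1)/7 = 0
Digits: (0, 5, 1).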